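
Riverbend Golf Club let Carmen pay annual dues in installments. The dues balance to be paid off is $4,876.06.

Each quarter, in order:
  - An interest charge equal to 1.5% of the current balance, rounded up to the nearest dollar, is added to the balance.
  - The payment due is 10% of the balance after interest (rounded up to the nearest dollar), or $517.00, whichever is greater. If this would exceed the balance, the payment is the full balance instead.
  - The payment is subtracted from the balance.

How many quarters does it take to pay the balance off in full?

11

Quarter 1: opening $4,876.06; interest $74.00 → $4,950.06; payment $517.00; balance $4,433.06
Quarter 2: opening $4,433.06; interest $67.00 → $4,500.06; payment $517.00; balance $3,983.06
Quarter 3: opening $3,983.06; interest $60.00 → $4,043.06; payment $517.00; balance $3,526.06
Quarter 4: opening $3,526.06; interest $53.00 → $3,579.06; payment $517.00; balance $3,062.06
Quarter 5: opening $3,062.06; interest $46.00 → $3,108.06; payment $517.00; balance $2,591.06
Quarter 6: opening $2,591.06; interest $39.00 → $2,630.06; payment $517.00; balance $2,113.06
Quarter 7: opening $2,113.06; interest $32.00 → $2,145.06; payment $517.00; balance $1,628.06
Quarter 8: opening $1,628.06; interest $25.00 → $1,653.06; payment $517.00; balance $1,136.06
Quarter 9: opening $1,136.06; interest $18.00 → $1,154.06; payment $517.00; balance $637.06
Quarter 10: opening $637.06; interest $10.00 → $647.06; payment $517.00; balance $130.06
Quarter 11: opening $130.06; interest $2.00 → $132.06; payment $132.06; balance $0.00
Balance reaches $0.00 in quarter 11.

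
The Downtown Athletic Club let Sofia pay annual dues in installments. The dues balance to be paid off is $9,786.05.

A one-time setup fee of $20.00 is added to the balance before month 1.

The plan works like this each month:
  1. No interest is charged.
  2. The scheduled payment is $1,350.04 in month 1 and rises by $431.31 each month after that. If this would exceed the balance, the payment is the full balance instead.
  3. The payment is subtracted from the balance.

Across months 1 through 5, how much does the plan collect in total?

# | Opening | Payment | End bal
1 | $9,806.05 | $1,350.04 | $8,456.01
2 | $8,456.01 | $1,781.35 | $6,674.66
3 | $6,674.66 | $2,212.66 | $4,462.00
4 | $4,462.00 | $2,643.97 | $1,818.03
5 | $1,818.03 | $1,818.03 | $0.00
Total paid: $9,806.05

$9,806.05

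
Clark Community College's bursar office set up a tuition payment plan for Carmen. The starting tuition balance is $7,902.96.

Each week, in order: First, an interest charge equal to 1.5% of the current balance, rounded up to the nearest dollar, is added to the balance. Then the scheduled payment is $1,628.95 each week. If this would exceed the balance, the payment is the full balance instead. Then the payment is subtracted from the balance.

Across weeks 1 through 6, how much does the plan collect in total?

$8,268.96

# | Opening | Interest | Payment | End bal
1 | $7,902.96 | $119.00 | $1,628.95 | $6,393.01
2 | $6,393.01 | $96.00 | $1,628.95 | $4,860.06
3 | $4,860.06 | $73.00 | $1,628.95 | $3,304.11
4 | $3,304.11 | $50.00 | $1,628.95 | $1,725.16
5 | $1,725.16 | $26.00 | $1,628.95 | $122.21
6 | $122.21 | $2.00 | $124.21 | $0.00
Total paid: $8,268.96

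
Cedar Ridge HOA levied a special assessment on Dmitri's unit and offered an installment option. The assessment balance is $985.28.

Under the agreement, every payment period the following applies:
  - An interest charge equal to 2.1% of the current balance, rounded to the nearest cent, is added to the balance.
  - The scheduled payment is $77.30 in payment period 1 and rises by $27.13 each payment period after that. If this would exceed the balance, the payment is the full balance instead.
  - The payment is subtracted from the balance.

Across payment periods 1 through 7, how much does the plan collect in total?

Payment period 1: opening $985.28; interest $20.69 → $1,005.97; payment $77.30; balance $928.67
Payment period 2: opening $928.67; interest $19.50 → $948.17; payment $104.43; balance $843.74
Payment period 3: opening $843.74; interest $17.72 → $861.46; payment $131.56; balance $729.90
Payment period 4: opening $729.90; interest $15.33 → $745.23; payment $158.69; balance $586.54
Payment period 5: opening $586.54; interest $12.32 → $598.86; payment $185.82; balance $413.04
Payment period 6: opening $413.04; interest $8.67 → $421.71; payment $212.95; balance $208.76
Payment period 7: opening $208.76; interest $4.38 → $213.14; payment $213.14; balance $0.00
Total paid: $1,083.89

$1,083.89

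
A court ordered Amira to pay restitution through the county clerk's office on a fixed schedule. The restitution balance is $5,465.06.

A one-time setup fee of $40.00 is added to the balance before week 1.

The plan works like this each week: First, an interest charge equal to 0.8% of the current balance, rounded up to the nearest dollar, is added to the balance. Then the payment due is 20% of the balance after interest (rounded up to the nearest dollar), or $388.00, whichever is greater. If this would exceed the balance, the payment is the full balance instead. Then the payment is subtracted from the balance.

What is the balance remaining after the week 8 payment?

# | Opening | Interest | Payment | End bal
1 | $5,505.06 | $45.00 | $1,111.00 | $4,439.06
2 | $4,439.06 | $36.00 | $896.00 | $3,579.06
3 | $3,579.06 | $29.00 | $722.00 | $2,886.06
4 | $2,886.06 | $24.00 | $583.00 | $2,327.06
5 | $2,327.06 | $19.00 | $470.00 | $1,876.06
6 | $1,876.06 | $16.00 | $388.00 | $1,504.06
7 | $1,504.06 | $13.00 | $388.00 | $1,129.06
8 | $1,129.06 | $10.00 | $388.00 | $751.06

$751.06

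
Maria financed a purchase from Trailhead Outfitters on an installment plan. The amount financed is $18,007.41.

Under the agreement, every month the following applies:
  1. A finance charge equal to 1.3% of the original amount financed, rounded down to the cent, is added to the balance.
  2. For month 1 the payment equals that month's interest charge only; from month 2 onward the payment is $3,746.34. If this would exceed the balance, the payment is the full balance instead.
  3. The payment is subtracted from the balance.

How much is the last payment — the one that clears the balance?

Month 1: $18,007.41 +$234.09 interest = $18,241.50; pay $234.09 → $18,007.41
Month 2: $18,007.41 +$234.09 interest = $18,241.50; pay $3,746.34 → $14,495.16
Month 3: $14,495.16 +$234.09 interest = $14,729.25; pay $3,746.34 → $10,982.91
Month 4: $10,982.91 +$234.09 interest = $11,217.00; pay $3,746.34 → $7,470.66
Month 5: $7,470.66 +$234.09 interest = $7,704.75; pay $3,746.34 → $3,958.41
Month 6: $3,958.41 +$234.09 interest = $4,192.50; pay $3,746.34 → $446.16
Month 7: $446.16 +$234.09 interest = $680.25; pay $680.25 → $0.00

$680.25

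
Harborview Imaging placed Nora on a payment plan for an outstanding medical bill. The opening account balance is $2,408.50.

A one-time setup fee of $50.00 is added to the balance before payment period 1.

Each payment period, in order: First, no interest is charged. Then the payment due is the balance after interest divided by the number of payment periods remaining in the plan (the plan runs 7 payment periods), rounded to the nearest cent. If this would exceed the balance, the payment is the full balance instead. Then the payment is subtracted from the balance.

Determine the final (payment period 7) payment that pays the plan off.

# | Opening | Payment | End bal
1 | $2,458.50 | $351.21 | $2,107.29
2 | $2,107.29 | $351.22 | $1,756.07
3 | $1,756.07 | $351.21 | $1,404.86
4 | $1,404.86 | $351.22 | $1,053.64
5 | $1,053.64 | $351.21 | $702.43
6 | $702.43 | $351.22 | $351.21
7 | $351.21 | $351.21 | $0.00

$351.21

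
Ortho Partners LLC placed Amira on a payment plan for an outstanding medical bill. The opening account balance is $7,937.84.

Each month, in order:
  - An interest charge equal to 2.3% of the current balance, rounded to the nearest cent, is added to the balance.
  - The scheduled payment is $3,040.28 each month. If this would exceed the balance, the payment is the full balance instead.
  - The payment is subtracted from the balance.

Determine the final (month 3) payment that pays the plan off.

Month 1: opening $7,937.84; interest $182.57 → $8,120.41; payment $3,040.28; balance $5,080.13
Month 2: opening $5,080.13; interest $116.84 → $5,196.97; payment $3,040.28; balance $2,156.69
Month 3: opening $2,156.69; interest $49.60 → $2,206.29; payment $2,206.29; balance $0.00

$2,206.29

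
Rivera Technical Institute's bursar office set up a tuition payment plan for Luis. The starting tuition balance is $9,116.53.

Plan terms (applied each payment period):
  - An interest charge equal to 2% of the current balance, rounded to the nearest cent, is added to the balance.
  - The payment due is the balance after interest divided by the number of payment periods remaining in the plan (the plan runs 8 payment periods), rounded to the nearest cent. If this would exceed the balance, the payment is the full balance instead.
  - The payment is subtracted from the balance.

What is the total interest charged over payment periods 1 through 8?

Payment period 1: $9,116.53 +$182.33 interest = $9,298.86; pay $1,162.36 → $8,136.50
Payment period 2: $8,136.50 +$162.73 interest = $8,299.23; pay $1,185.60 → $7,113.63
Payment period 3: $7,113.63 +$142.27 interest = $7,255.90; pay $1,209.32 → $6,046.58
Payment period 4: $6,046.58 +$120.93 interest = $6,167.51; pay $1,233.50 → $4,934.01
Payment period 5: $4,934.01 +$98.68 interest = $5,032.69; pay $1,258.17 → $3,774.52
Payment period 6: $3,774.52 +$75.49 interest = $3,850.01; pay $1,283.34 → $2,566.67
Payment period 7: $2,566.67 +$51.33 interest = $2,618.00; pay $1,309.00 → $1,309.00
Payment period 8: $1,309.00 +$26.18 interest = $1,335.18; pay $1,335.18 → $0.00
Total interest: $182.33 + $162.73 + $142.27 + $120.93 + $98.68 + $75.49 + $51.33 + $26.18 = $859.94

$859.94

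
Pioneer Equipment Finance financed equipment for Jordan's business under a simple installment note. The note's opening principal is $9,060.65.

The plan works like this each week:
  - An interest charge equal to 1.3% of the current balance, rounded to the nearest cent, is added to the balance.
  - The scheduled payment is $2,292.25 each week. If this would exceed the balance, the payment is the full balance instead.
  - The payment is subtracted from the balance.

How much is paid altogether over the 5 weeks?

# | Opening | Interest | Payment | End bal
1 | $9,060.65 | $117.79 | $2,292.25 | $6,886.19
2 | $6,886.19 | $89.52 | $2,292.25 | $4,683.46
3 | $4,683.46 | $60.88 | $2,292.25 | $2,452.09
4 | $2,452.09 | $31.88 | $2,292.25 | $191.72
5 | $191.72 | $2.49 | $194.21 | $0.00
Total paid: $9,363.21

$9,363.21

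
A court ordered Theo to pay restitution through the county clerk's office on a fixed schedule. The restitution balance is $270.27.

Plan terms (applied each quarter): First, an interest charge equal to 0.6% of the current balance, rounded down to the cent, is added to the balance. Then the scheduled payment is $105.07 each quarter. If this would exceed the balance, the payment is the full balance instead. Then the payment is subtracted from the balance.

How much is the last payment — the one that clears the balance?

Quarter 1: $270.27 +$1.62 interest = $271.89; pay $105.07 → $166.82
Quarter 2: $166.82 +$1.00 interest = $167.82; pay $105.07 → $62.75
Quarter 3: $62.75 +$0.37 interest = $63.12; pay $63.12 → $0.00

$63.12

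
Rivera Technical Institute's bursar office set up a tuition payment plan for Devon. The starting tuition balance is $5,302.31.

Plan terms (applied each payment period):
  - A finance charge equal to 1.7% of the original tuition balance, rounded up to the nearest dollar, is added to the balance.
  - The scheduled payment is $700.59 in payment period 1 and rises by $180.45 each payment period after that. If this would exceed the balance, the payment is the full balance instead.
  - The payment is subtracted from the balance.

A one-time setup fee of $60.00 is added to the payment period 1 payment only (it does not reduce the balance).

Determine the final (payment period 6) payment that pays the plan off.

Payment period 1: opening $5,302.31; interest $91.00 → $5,393.31; payment $700.59 (+ $60.00 fee); balance $4,692.72
Payment period 2: opening $4,692.72; interest $91.00 → $4,783.72; payment $881.04; balance $3,902.68
Payment period 3: opening $3,902.68; interest $91.00 → $3,993.68; payment $1,061.49; balance $2,932.19
Payment period 4: opening $2,932.19; interest $91.00 → $3,023.19; payment $1,241.94; balance $1,781.25
Payment period 5: opening $1,781.25; interest $91.00 → $1,872.25; payment $1,422.39; balance $449.86
Payment period 6: opening $449.86; interest $91.00 → $540.86; payment $540.86; balance $0.00

$540.86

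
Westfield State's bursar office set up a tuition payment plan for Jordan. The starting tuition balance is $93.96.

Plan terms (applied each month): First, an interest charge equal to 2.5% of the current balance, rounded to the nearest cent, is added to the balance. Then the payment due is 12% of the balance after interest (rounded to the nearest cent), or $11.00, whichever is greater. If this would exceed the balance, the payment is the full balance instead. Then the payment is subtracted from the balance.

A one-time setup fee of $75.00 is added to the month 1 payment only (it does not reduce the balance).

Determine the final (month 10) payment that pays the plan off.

Month 1: opening $93.96; interest $2.35 → $96.31; payment $11.56 (+ $75.00 fee); balance $84.75
Month 2: opening $84.75; interest $2.12 → $86.87; payment $11.00; balance $75.87
Month 3: opening $75.87; interest $1.90 → $77.77; payment $11.00; balance $66.77
Month 4: opening $66.77; interest $1.67 → $68.44; payment $11.00; balance $57.44
Month 5: opening $57.44; interest $1.44 → $58.88; payment $11.00; balance $47.88
Month 6: opening $47.88; interest $1.20 → $49.08; payment $11.00; balance $38.08
Month 7: opening $38.08; interest $0.95 → $39.03; payment $11.00; balance $28.03
Month 8: opening $28.03; interest $0.70 → $28.73; payment $11.00; balance $17.73
Month 9: opening $17.73; interest $0.44 → $18.17; payment $11.00; balance $7.17
Month 10: opening $7.17; interest $0.18 → $7.35; payment $7.35; balance $0.00

$7.35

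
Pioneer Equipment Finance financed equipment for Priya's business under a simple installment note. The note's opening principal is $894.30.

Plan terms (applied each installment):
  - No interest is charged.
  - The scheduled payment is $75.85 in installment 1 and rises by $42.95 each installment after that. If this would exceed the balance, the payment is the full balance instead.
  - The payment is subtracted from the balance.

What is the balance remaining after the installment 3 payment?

Installment 1: opening $894.30; payment $75.85; balance $818.45
Installment 2: opening $818.45; payment $118.80; balance $699.65
Installment 3: opening $699.65; payment $161.75; balance $537.90

$537.90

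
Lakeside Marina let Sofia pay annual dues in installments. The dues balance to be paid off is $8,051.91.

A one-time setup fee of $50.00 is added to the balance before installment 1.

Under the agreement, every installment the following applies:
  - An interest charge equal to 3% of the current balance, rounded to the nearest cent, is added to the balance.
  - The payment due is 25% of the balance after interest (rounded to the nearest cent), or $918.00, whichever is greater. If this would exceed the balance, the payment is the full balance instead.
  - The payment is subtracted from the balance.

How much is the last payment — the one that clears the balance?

# | Opening | Interest | Payment | End bal
1 | $8,101.91 | $243.06 | $2,086.24 | $6,258.73
2 | $6,258.73 | $187.76 | $1,611.62 | $4,834.87
3 | $4,834.87 | $145.05 | $1,244.98 | $3,734.94
4 | $3,734.94 | $112.05 | $961.75 | $2,885.24
5 | $2,885.24 | $86.56 | $918.00 | $2,053.80
6 | $2,053.80 | $61.61 | $918.00 | $1,197.41
7 | $1,197.41 | $35.92 | $918.00 | $315.33
8 | $315.33 | $9.46 | $324.79 | $0.00

$324.79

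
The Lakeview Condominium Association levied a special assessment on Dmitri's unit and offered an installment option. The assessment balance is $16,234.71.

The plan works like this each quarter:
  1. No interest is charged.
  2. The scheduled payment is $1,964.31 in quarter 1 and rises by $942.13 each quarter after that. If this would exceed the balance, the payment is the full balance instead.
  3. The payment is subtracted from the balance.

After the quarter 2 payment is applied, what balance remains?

$11,363.96

Quarter 1: $16,234.71 − $1,964.31 → $14,270.40
Quarter 2: $14,270.40 − $2,906.44 → $11,363.96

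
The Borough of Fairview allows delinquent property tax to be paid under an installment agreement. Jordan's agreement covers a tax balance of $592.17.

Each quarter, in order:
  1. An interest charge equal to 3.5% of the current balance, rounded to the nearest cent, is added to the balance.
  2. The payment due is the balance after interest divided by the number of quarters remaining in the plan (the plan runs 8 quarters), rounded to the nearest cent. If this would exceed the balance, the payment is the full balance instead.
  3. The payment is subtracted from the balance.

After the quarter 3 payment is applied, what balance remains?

# | Opening | Interest | Payment | End bal
1 | $592.17 | $20.73 | $76.61 | $536.29
2 | $536.29 | $18.77 | $79.29 | $475.77
3 | $475.77 | $16.65 | $82.07 | $410.35

$410.35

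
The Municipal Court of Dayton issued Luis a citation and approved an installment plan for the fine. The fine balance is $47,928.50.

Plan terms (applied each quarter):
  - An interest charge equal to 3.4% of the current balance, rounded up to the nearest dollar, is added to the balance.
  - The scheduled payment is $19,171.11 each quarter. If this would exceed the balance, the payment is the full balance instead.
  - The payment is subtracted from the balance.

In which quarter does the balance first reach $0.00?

3

Quarter 1: opening $47,928.50; interest $1,630.00 → $49,558.50; payment $19,171.11; balance $30,387.39
Quarter 2: opening $30,387.39; interest $1,034.00 → $31,421.39; payment $19,171.11; balance $12,250.28
Quarter 3: opening $12,250.28; interest $417.00 → $12,667.28; payment $12,667.28; balance $0.00
Balance reaches $0.00 in quarter 3.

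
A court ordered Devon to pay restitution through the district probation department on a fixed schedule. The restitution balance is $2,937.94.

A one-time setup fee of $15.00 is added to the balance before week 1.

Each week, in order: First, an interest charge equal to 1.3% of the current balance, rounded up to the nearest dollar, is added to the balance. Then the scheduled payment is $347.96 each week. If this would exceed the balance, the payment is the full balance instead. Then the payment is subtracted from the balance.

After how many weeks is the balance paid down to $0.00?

10

Week 1: opening $2,952.94; interest $39.00 → $2,991.94; payment $347.96; balance $2,643.98
Week 2: opening $2,643.98; interest $35.00 → $2,678.98; payment $347.96; balance $2,331.02
Week 3: opening $2,331.02; interest $31.00 → $2,362.02; payment $347.96; balance $2,014.06
Week 4: opening $2,014.06; interest $27.00 → $2,041.06; payment $347.96; balance $1,693.10
Week 5: opening $1,693.10; interest $23.00 → $1,716.10; payment $347.96; balance $1,368.14
Week 6: opening $1,368.14; interest $18.00 → $1,386.14; payment $347.96; balance $1,038.18
Week 7: opening $1,038.18; interest $14.00 → $1,052.18; payment $347.96; balance $704.22
Week 8: opening $704.22; interest $10.00 → $714.22; payment $347.96; balance $366.26
Week 9: opening $366.26; interest $5.00 → $371.26; payment $347.96; balance $23.30
Week 10: opening $23.30; interest $1.00 → $24.30; payment $24.30; balance $0.00
Balance reaches $0.00 in week 10.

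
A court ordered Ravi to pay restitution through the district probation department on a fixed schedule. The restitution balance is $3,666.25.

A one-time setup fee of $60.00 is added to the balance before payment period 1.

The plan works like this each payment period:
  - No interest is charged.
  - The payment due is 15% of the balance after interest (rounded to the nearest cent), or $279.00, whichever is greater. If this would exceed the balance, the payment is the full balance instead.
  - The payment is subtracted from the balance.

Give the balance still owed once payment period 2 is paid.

# | Opening | Payment | End bal
1 | $3,726.25 | $558.94 | $3,167.31
2 | $3,167.31 | $475.10 | $2,692.21

$2,692.21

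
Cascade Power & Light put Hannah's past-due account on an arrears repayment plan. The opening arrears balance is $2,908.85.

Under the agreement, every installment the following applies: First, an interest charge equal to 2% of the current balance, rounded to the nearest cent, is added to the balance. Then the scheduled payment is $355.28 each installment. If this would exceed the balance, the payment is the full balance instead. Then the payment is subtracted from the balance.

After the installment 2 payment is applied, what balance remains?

Installment 1: $2,908.85 +$58.18 interest = $2,967.03; pay $355.28 → $2,611.75
Installment 2: $2,611.75 +$52.24 interest = $2,663.99; pay $355.28 → $2,308.71

$2,308.71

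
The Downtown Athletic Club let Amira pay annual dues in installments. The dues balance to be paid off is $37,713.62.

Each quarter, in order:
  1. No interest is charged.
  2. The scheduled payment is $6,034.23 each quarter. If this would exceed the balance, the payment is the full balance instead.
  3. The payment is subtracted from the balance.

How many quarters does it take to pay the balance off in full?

Quarter 1: opening $37,713.62; payment $6,034.23; balance $31,679.39
Quarter 2: opening $31,679.39; payment $6,034.23; balance $25,645.16
Quarter 3: opening $25,645.16; payment $6,034.23; balance $19,610.93
Quarter 4: opening $19,610.93; payment $6,034.23; balance $13,576.70
Quarter 5: opening $13,576.70; payment $6,034.23; balance $7,542.47
Quarter 6: opening $7,542.47; payment $6,034.23; balance $1,508.24
Quarter 7: opening $1,508.24; payment $1,508.24; balance $0.00
Balance reaches $0.00 in quarter 7.

7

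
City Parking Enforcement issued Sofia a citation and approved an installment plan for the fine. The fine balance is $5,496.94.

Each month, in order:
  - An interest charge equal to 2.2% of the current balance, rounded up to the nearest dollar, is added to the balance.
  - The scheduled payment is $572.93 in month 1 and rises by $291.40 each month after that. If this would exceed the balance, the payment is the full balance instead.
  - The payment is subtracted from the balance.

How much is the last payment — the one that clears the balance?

Month 1: $5,496.94 +$121.00 interest = $5,617.94; pay $572.93 → $5,045.01
Month 2: $5,045.01 +$111.00 interest = $5,156.01; pay $864.33 → $4,291.68
Month 3: $4,291.68 +$95.00 interest = $4,386.68; pay $1,155.73 → $3,230.95
Month 4: $3,230.95 +$72.00 interest = $3,302.95; pay $1,447.13 → $1,855.82
Month 5: $1,855.82 +$41.00 interest = $1,896.82; pay $1,738.53 → $158.29
Month 6: $158.29 +$4.00 interest = $162.29; pay $162.29 → $0.00

$162.29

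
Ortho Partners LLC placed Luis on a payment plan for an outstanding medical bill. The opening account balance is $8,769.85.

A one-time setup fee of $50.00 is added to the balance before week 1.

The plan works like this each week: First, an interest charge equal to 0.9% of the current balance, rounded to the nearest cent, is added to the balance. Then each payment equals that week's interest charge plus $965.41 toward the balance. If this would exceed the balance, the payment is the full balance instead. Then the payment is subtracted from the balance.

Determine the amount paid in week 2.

Week 1: opening $8,819.85; interest $79.38 → $8,899.23; payment $1,044.79; balance $7,854.44
Week 2: opening $7,854.44; interest $70.69 → $7,925.13; payment $1,036.10; balance $6,889.03

$1,036.10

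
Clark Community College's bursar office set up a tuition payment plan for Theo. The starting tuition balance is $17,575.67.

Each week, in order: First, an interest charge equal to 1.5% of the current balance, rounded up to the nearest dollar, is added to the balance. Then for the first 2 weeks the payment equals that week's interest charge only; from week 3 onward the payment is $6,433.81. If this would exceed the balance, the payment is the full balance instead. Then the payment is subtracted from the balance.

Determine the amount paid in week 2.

# | Opening | Interest | Payment | End bal
1 | $17,575.67 | $264.00 | $264.00 | $17,575.67
2 | $17,575.67 | $264.00 | $264.00 | $17,575.67

$264.00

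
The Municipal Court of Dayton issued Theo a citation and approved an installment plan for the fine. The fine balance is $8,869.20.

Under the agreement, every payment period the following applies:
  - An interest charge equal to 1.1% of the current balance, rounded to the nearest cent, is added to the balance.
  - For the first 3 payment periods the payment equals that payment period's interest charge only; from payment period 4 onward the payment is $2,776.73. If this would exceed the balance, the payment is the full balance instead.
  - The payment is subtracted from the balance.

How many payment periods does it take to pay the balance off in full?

# | Opening | Interest | Payment | End bal
1 | $8,869.20 | $97.56 | $97.56 | $8,869.20
2 | $8,869.20 | $97.56 | $97.56 | $8,869.20
3 | $8,869.20 | $97.56 | $97.56 | $8,869.20
4 | $8,869.20 | $97.56 | $2,776.73 | $6,190.03
5 | $6,190.03 | $68.09 | $2,776.73 | $3,481.39
6 | $3,481.39 | $38.30 | $2,776.73 | $742.96
7 | $742.96 | $8.17 | $751.13 | $0.00
Balance reaches $0.00 in payment period 7.

7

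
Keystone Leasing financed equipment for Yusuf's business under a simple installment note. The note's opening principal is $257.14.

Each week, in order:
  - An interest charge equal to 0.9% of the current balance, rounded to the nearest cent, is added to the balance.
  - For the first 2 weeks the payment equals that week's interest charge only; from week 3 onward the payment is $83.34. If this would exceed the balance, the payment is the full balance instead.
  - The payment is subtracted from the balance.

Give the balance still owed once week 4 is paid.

$94.35

Week 1: $257.14 +$2.31 interest = $259.45; pay $2.31 → $257.14
Week 2: $257.14 +$2.31 interest = $259.45; pay $2.31 → $257.14
Week 3: $257.14 +$2.31 interest = $259.45; pay $83.34 → $176.11
Week 4: $176.11 +$1.58 interest = $177.69; pay $83.34 → $94.35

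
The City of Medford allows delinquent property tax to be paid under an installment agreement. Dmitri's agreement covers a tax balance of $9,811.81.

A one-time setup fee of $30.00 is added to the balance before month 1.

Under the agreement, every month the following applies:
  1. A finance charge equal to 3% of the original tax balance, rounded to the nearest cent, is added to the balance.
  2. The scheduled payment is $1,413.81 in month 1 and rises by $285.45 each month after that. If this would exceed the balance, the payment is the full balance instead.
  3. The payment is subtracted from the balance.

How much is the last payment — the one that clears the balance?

# | Opening | Interest | Payment | End bal
1 | $9,841.81 | $294.35 | $1,413.81 | $8,722.35
2 | $8,722.35 | $294.35 | $1,699.26 | $7,317.44
3 | $7,317.44 | $294.35 | $1,984.71 | $5,627.08
4 | $5,627.08 | $294.35 | $2,270.16 | $3,651.27
5 | $3,651.27 | $294.35 | $2,555.61 | $1,390.01
6 | $1,390.01 | $294.35 | $1,684.36 | $0.00

$1,684.36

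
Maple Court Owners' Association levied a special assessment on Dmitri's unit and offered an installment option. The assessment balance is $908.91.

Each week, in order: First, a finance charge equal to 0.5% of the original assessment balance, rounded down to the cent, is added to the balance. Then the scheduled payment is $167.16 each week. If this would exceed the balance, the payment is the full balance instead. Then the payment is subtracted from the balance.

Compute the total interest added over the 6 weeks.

$27.24

Week 1: $908.91 +$4.54 interest = $913.45; pay $167.16 → $746.29
Week 2: $746.29 +$4.54 interest = $750.83; pay $167.16 → $583.67
Week 3: $583.67 +$4.54 interest = $588.21; pay $167.16 → $421.05
Week 4: $421.05 +$4.54 interest = $425.59; pay $167.16 → $258.43
Week 5: $258.43 +$4.54 interest = $262.97; pay $167.16 → $95.81
Week 6: $95.81 +$4.54 interest = $100.35; pay $100.35 → $0.00
Total interest: $4.54 + $4.54 + $4.54 + $4.54 + $4.54 + $4.54 = $27.24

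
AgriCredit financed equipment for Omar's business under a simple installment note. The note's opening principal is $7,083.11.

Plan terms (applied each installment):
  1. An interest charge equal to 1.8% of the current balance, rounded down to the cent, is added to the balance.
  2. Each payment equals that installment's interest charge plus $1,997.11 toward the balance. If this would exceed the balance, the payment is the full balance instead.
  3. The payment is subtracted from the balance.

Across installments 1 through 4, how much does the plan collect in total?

Installment 1: $7,083.11 +$127.49 interest = $7,210.60; pay $2,124.60 → $5,086.00
Installment 2: $5,086.00 +$91.54 interest = $5,177.54; pay $2,088.65 → $3,088.89
Installment 3: $3,088.89 +$55.60 interest = $3,144.49; pay $2,052.71 → $1,091.78
Installment 4: $1,091.78 +$19.65 interest = $1,111.43; pay $1,111.43 → $0.00
Total paid: $7,377.39

$7,377.39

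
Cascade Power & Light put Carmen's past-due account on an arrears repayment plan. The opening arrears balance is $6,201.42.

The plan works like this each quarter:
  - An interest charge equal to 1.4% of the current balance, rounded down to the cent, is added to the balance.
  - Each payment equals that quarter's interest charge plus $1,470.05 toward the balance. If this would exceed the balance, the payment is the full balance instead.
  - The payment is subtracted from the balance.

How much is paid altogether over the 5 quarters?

# | Opening | Interest | Payment | End bal
1 | $6,201.42 | $86.81 | $1,556.86 | $4,731.37
2 | $4,731.37 | $66.23 | $1,536.28 | $3,261.32
3 | $3,261.32 | $45.65 | $1,515.70 | $1,791.27
4 | $1,791.27 | $25.07 | $1,495.12 | $321.22
5 | $321.22 | $4.49 | $325.71 | $0.00
Total paid: $6,429.67

$6,429.67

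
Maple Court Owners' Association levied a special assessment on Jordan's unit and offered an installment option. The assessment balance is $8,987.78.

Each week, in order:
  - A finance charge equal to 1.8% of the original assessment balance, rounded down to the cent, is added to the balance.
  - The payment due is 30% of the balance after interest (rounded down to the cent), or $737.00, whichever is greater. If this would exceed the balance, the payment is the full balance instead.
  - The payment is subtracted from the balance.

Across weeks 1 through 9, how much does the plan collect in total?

$10,443.80

Week 1: opening $8,987.78; interest $161.78 → $9,149.56; payment $2,744.86; balance $6,404.70
Week 2: opening $6,404.70; interest $161.78 → $6,566.48; payment $1,969.94; balance $4,596.54
Week 3: opening $4,596.54; interest $161.78 → $4,758.32; payment $1,427.49; balance $3,330.83
Week 4: opening $3,330.83; interest $161.78 → $3,492.61; payment $1,047.78; balance $2,444.83
Week 5: opening $2,444.83; interest $161.78 → $2,606.61; payment $781.98; balance $1,824.63
Week 6: opening $1,824.63; interest $161.78 → $1,986.41; payment $737.00; balance $1,249.41
Week 7: opening $1,249.41; interest $161.78 → $1,411.19; payment $737.00; balance $674.19
Week 8: opening $674.19; interest $161.78 → $835.97; payment $737.00; balance $98.97
Week 9: opening $98.97; interest $161.78 → $260.75; payment $260.75; balance $0.00
Total paid: $10,443.80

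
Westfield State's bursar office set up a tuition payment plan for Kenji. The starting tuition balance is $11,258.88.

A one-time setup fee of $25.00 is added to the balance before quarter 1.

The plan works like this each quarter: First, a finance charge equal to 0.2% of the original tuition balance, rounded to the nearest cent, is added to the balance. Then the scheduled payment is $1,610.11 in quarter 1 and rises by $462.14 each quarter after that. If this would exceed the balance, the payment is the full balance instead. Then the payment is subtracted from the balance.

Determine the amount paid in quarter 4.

$2,996.53

Quarter 1: $11,283.88 +$22.52 interest = $11,306.40; pay $1,610.11 → $9,696.29
Quarter 2: $9,696.29 +$22.52 interest = $9,718.81; pay $2,072.25 → $7,646.56
Quarter 3: $7,646.56 +$22.52 interest = $7,669.08; pay $2,534.39 → $5,134.69
Quarter 4: $5,134.69 +$22.52 interest = $5,157.21; pay $2,996.53 → $2,160.68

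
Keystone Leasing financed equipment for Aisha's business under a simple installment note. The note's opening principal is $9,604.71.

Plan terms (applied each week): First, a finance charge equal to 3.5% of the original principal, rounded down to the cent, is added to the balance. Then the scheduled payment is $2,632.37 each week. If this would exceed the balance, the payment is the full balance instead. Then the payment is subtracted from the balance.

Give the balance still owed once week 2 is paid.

$5,012.29

Week 1: opening $9,604.71; interest $336.16 → $9,940.87; payment $2,632.37; balance $7,308.50
Week 2: opening $7,308.50; interest $336.16 → $7,644.66; payment $2,632.37; balance $5,012.29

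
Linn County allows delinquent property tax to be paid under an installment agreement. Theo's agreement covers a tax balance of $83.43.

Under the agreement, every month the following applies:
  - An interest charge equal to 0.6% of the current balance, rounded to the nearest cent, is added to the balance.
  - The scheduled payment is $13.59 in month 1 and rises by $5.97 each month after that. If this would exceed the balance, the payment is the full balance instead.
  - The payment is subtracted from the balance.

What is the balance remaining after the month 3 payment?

Month 1: $83.43 +$0.50 interest = $83.93; pay $13.59 → $70.34
Month 2: $70.34 +$0.42 interest = $70.76; pay $19.56 → $51.20
Month 3: $51.20 +$0.31 interest = $51.51; pay $25.53 → $25.98

$25.98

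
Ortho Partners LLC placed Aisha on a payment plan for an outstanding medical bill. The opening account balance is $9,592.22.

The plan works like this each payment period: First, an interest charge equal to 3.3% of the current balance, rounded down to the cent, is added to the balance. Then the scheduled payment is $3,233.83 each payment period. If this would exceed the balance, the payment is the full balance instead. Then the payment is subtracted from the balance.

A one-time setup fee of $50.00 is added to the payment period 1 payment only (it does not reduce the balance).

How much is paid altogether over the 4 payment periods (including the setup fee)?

$10,317.94

# | Opening | Interest | Payment | Fee | End bal
1 | $9,592.22 | $316.54 | $3,233.83 | $50.00 | $6,674.93
2 | $6,674.93 | $220.27 | $3,233.83 | — | $3,661.37
3 | $3,661.37 | $120.82 | $3,233.83 | — | $548.36
4 | $548.36 | $18.09 | $566.45 | — | $0.00
Total paid: $10,317.94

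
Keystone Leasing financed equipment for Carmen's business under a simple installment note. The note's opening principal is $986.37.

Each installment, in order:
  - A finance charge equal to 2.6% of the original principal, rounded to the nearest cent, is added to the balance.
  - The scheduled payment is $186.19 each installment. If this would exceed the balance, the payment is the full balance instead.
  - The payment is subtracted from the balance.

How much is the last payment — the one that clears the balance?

Installment 1: opening $986.37; interest $25.65 → $1,012.02; payment $186.19; balance $825.83
Installment 2: opening $825.83; interest $25.65 → $851.48; payment $186.19; balance $665.29
Installment 3: opening $665.29; interest $25.65 → $690.94; payment $186.19; balance $504.75
Installment 4: opening $504.75; interest $25.65 → $530.40; payment $186.19; balance $344.21
Installment 5: opening $344.21; interest $25.65 → $369.86; payment $186.19; balance $183.67
Installment 6: opening $183.67; interest $25.65 → $209.32; payment $186.19; balance $23.13
Installment 7: opening $23.13; interest $25.65 → $48.78; payment $48.78; balance $0.00

$48.78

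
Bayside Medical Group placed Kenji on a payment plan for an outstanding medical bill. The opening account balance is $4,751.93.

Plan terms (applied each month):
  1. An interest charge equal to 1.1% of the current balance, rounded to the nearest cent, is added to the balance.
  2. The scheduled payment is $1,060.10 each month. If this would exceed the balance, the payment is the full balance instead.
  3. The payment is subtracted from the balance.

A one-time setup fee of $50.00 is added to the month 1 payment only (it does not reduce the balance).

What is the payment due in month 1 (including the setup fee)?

Month 1: $4,751.93 +$52.27 interest = $4,804.20; pay $1,060.10 (+ $50.00 fee) → $3,744.10

$1,110.10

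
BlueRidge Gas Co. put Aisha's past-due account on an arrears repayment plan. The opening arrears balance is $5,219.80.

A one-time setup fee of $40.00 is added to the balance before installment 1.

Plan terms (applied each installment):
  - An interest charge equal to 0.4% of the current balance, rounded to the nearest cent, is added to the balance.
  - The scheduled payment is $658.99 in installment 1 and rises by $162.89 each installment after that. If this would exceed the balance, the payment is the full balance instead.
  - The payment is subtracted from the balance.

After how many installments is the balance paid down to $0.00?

6

# | Opening | Interest | Payment | End bal
1 | $5,259.80 | $21.04 | $658.99 | $4,621.85
2 | $4,621.85 | $18.49 | $821.88 | $3,818.46
3 | $3,818.46 | $15.27 | $984.77 | $2,848.96
4 | $2,848.96 | $11.40 | $1,147.66 | $1,712.70
5 | $1,712.70 | $6.85 | $1,310.55 | $409.00
6 | $409.00 | $1.64 | $410.64 | $0.00
Balance reaches $0.00 in installment 6.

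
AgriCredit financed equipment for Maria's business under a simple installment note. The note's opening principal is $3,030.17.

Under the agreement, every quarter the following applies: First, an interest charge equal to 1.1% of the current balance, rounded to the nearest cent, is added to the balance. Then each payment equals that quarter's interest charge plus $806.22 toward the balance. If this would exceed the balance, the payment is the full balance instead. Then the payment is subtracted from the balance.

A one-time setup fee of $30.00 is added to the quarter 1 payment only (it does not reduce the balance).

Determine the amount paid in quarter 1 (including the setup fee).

$869.55

# | Opening | Interest | Payment | Fee | End bal
1 | $3,030.17 | $33.33 | $839.55 | $30.00 | $2,223.95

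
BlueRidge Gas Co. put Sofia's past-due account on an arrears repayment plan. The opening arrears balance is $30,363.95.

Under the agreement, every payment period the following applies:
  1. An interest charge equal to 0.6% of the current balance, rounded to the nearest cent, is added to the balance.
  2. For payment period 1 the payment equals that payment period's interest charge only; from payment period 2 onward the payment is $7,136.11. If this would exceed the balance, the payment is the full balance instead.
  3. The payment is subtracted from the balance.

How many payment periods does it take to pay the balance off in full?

# | Opening | Interest | Payment | End bal
1 | $30,363.95 | $182.18 | $182.18 | $30,363.95
2 | $30,363.95 | $182.18 | $7,136.11 | $23,410.02
3 | $23,410.02 | $140.46 | $7,136.11 | $16,414.37
4 | $16,414.37 | $98.49 | $7,136.11 | $9,376.75
5 | $9,376.75 | $56.26 | $7,136.11 | $2,296.90
6 | $2,296.90 | $13.78 | $2,310.68 | $0.00
Balance reaches $0.00 in payment period 6.

6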